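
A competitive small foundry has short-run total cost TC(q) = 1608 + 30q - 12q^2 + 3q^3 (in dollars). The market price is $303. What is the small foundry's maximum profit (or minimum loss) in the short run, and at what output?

Profit = -$138 at q = 7

AVC = 30 - 12q + 3q^2 has its minimum $18 at q = 2; price $303 clears that bar, so the firm operates.
MC = 30 - 24q + 9q^2. Setting P = MC and taking the root on the rising branch gives q* = 7.
TR = 303·7 = 2121. TC = 1608 + 651 = 2259. Profit = 2121 − 2259 = -$138.
Shutting down would mean losing the fixed cost of $1608, so operating at a loss of $138 is better by $1470.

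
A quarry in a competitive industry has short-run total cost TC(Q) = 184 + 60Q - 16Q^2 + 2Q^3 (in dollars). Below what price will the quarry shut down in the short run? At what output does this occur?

$28 per unit, at Q = 4

The shutdown price is the minimum of AVC. VC = 60Q - 16Q^2 + 2Q^3, so AVC = 60 - 16Q + 2Q^2.
dAVC/dQ = -16 + 4Q = 0 gives Q = 4. min AVC = 60 - 16·4 + 2·4^2 = 28.
The firm shuts down for any P below $28.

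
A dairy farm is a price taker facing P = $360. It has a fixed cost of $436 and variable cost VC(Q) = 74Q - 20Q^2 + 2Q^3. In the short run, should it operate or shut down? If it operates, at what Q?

Strip out fixed cost: VC = 74Q - 20Q^2 + 2Q^3. Then AVC = 74 - 20Q + 2Q^2 and MC = 74 - 40Q + 6Q^2.
AVC hits its minimum where MC = AVC, at Q = 5, giving min AVC = 74 - 20·5 + 2·5^2 = $24.
P = $360 exceeds min AVC = $24, so the firm stays open.
Set P = MC: 360 = 74 - 40Q + 6Q^2 → -286 - 40Q + 6Q^2 = 0. The roots are Q = -13/3 and Q = 11; the profit-maximizing output is on the rising part of MC, so Q* = 11.
Check: AVC at Q = 11 is $96 ≤ P, so revenue covers variable cost.
Profit = P·Q − TC = 360·11 − 1492 = $2468.

Produce at Q = 11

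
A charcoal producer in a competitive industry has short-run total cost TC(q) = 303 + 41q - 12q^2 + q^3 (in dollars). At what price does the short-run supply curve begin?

$5 per unit

The shutdown price is the minimum of AVC. VC = 41q - 12q^2 + q^3, so AVC = 41 - 12q + q^2.
At the minimum of AVC, MC = AVC. MC = 41 - 24q + 3q^2; setting MC = AVC gives 2q^2 - 12q = 0, so q = 6. min AVC = 5.
For P < $5 the firm produces nothing.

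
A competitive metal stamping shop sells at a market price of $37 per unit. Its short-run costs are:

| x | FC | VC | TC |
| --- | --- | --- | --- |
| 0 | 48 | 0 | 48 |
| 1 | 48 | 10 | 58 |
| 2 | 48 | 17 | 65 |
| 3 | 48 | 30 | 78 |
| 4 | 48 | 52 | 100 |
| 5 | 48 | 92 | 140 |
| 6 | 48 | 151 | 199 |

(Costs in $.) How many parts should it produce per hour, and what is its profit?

Profit at each row (π = 37x − TC): x=0: -48; x=1: -21; x=2: 9; x=3: 33; x=4: 48; x=5: 45; x=6: 23.
Profit is maximized at x = 4. AVC there is 52/4 = $13 ≤ P, so producing beats shutting down (which would give -$48).

x = 4; profit = $48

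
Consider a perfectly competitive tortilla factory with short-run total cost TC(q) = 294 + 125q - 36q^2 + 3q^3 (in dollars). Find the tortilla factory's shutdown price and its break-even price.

Shutdown price = $17; break-even price = $62

AVC = 125 - 36q + 3q^2; minimized at q = 6, giving min AVC = $17. That is the shutdown price.
ATC = 294/q + 125 - 36q + 3q^2. Setting dATC/dq = −294/q^2 − 36 + 6q = 0 gives q = 7 (since 6·7^3 − 36·7^2 = 294).
min ATC = 294/7 + 125 − 36·7 + 3·7^2 = $62. That is the break-even price.
For $17 ≤ P < $62 the firm produces at a loss; below $17 it shuts down.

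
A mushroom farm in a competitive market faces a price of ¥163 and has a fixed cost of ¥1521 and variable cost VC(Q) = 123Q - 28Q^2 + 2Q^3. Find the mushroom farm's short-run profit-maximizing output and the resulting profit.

AVC = 123 - 28Q + 2Q^2 has its minimum ¥25 at Q = 7; price ¥163 clears that bar, so the firm operates.
With MC = 123 - 56Q + 6Q^2, P = MC on the upward-sloping part at Q* = 10.
TR = 163·10 = 1630. TC = 1521 + 430 = 1951. Profit = 1630 − 1951 = -¥321.
That loss of ¥321 beats the ¥1521 the firm would lose by shutting down; producing recovers ¥1200 of fixed cost.

Profit = -¥321 at Q = 10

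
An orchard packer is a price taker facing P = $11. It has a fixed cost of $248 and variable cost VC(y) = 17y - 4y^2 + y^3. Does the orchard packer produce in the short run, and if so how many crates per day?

Shut down

Strip out fixed cost: VC = 17y - 4y^2 + y^3. Then AVC = 17 - 4y + y^2 and MC = 17 - 8y + 3y^2.
The AVC parabola has its vertex at y = 4/2 = 2, where AVC = 17 - 4·2 + 2^2 = $13.
With P < min AVC ($11 < $13), every unit sold adds to the loss.
Shutting down limits the loss to fixed cost, $248.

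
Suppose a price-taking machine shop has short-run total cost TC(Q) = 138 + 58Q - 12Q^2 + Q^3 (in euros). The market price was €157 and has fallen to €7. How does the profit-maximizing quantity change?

Output falls from 11 to 0 (the firm shuts down)

MC = 58 - 24Q + 3Q^2; the shutdown threshold is min AVC = €22 (at Q = 6).
At P = €157 ≥ min AVC, set P = MC on the rising branch: Q = 11.
At P = €7 < min AVC = €22, price no longer covers variable cost at any output, so the firm shuts down: Q = 0.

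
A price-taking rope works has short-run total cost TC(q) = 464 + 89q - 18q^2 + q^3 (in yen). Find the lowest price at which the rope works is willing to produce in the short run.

The shutdown price is the minimum of AVC. VC = 89q - 18q^2 + q^3, so AVC = 89 - 18q + q^2.
dAVC/dq = -18 + 2q = 0 gives q = 9. min AVC = 89 - 18·9 + 9^2 = 8.
The firm shuts down for any P below ¥8.

¥8 per unit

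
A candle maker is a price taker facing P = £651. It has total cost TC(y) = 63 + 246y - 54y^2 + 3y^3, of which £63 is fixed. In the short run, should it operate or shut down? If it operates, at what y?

Produce at y = 15

From TC, MC = TC'(y) = 246 - 108y + 9y^2 and AVC = VC/y = 246 - 54y + 3y^2.
AVC is minimized where dAVC/dy = -54 + 6y = 0, at y = 9; min AVC = 246 - 54·9 + 3·9^2 = £3.
Because £651 ≥ £3, revenue can cover variable cost; the firm operates.
Set P = MC: 651 = 246 - 108y + 9y^2 → -405 - 108y + 9y^2 = 0. The roots are y = -3 and y = 15; the profit-maximizing output is on the rising part of MC, so y* = 15.
Check: AVC at y = 15 is £111 ≤ P, so revenue covers variable cost.
Profit = P·y − TC = 651·15 − 1728 = £8037.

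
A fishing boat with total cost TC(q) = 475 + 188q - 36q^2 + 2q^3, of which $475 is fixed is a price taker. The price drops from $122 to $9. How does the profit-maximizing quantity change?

Output falls from 11 to 0 (the firm shuts down)

MC = 188 - 72q + 6q^2; the shutdown threshold is min AVC = $26 (at q = 9).
With P = $122 above the shutdown price, P = MC gives q = 11.
At P = $9 < min AVC = $26, price no longer covers variable cost at any output, so the firm shuts down: q = 0.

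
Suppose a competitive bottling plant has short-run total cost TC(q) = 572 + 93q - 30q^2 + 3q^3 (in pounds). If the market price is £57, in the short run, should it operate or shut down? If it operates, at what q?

Produce at q = 6

Strip out fixed cost: VC = 93q - 30q^2 + 3q^3. Then AVC = 93 - 30q + 3q^2 and MC = 93 - 60q + 9q^2.
The AVC parabola has its vertex at q = 30/6 = 5, where AVC = 93 - 30·5 + 3·5^2 = £18.
P = £57 exceeds min AVC = £18, so the firm stays open.
P = MC gives 36 - 60q + 9q^2 = 0, with roots 2/3 and 6. Take the larger (rising MC): q* = 6.
Check: AVC at q = 6 is £21 ≤ P, so revenue covers variable cost.
Profit = P·q − TC = 57·6 − 698 = -£356, a loss, but smaller than the £572 fixed cost the firm would lose by shutting down.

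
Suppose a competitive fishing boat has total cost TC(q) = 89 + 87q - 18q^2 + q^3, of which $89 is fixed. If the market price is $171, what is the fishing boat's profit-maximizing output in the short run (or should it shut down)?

Produce at q = 14

Variable cost is VC = 87q - 18q^2 + q^3, so AVC = VC/q = 87 - 18q + q^2 and MC = dTC/dq = 87 - 36q + 3q^2.
AVC hits its minimum where MC = AVC, at q = 9, giving min AVC = 87 - 18·9 + 9^2 = $6.
P = $171 exceeds min AVC = $6, so the firm stays open.
Set P = MC: 171 = 87 - 36q + 3q^2 → -84 - 36q + 3q^2 = 0. The roots are q = -2 and q = 14; the profit-maximizing output is on the rising part of MC, so q* = 14.
Check: AVC at q = 14 is $31 ≤ P, so revenue covers variable cost.
Profit = P·q − TC = 171·14 − 523 = $1871.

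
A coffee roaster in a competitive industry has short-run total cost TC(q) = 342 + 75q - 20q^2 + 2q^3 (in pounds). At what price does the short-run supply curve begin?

The firm shuts down when price falls below the minimum of average variable cost. AVC = VC/q = 75 - 20q + 2q^2.
dAVC/dq = -20 + 4q = 0 gives q = 5. min AVC = 75 - 20·5 + 2·5^2 = 25.
For P < £25 the firm produces nothing.

£25 per unit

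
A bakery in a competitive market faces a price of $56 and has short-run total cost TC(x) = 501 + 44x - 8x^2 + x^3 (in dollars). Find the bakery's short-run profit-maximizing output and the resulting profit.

Profit = -$357 at x = 6

AVC = 44 - 8x + x^2; min AVC = $28 at x = 4. Since P = $56 ≥ min AVC, the firm produces.
With MC = 44 - 16x + 3x^2, P = MC on the upward-sloping part at x* = 6.
TR = 56·6 = 336. TC = 501 + 192 = 693. Profit = 336 − 693 = -$357.
By producing, the firm covers all variable cost plus $144 of fixed cost; shutting down would lose the full $501.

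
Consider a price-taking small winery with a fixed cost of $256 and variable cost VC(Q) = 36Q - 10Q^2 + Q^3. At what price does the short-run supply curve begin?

$11 per unit

The firm shuts down when price falls below the minimum of average variable cost. AVC = VC/Q = 36 - 10Q + Q^2.
At the minimum of AVC, MC = AVC. MC = 36 - 20Q + 3Q^2; setting MC = AVC gives 2Q^2 - 10Q = 0, so Q = 5. min AVC = 11.
The firm shuts down for any P below $11.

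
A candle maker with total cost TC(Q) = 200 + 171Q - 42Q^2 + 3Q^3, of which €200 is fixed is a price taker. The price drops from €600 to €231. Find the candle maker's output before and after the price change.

Output falls from 13 to 10

AVC = 171 - 42Q + 3Q^2, minimized at Q = 7 where min AVC = €24. MC = 171 - 84Q + 9Q^2.
With P = €600 above the shutdown price, P = MC gives Q = 13.
At P = €231 ≥ min AVC, set P = MC: Q = 10. The firm stays open but cuts output.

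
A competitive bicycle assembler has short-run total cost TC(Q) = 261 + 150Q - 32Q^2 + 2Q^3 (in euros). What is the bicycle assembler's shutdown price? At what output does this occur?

The firm shuts down when price falls below the minimum of average variable cost. AVC = VC/Q = 150 - 32Q + 2Q^2.
At the minimum of AVC, MC = AVC. MC = 150 - 64Q + 6Q^2; setting MC = AVC gives 4Q^2 - 32Q = 0, so Q = 8. min AVC = 22.
For P < €22 the firm produces nothing.

€22 per unit, at Q = 8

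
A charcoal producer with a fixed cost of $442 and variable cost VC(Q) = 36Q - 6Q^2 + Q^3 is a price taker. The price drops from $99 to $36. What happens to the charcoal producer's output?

Output falls from 7 to 4

MC = 36 - 12Q + 3Q^2; the shutdown threshold is min AVC = $27 (at Q = 3).
At P = $99 ≥ min AVC, set P = MC on the rising branch: Q = 7.
At P = $36 ≥ min AVC, set P = MC: Q = 4. The firm stays open but cuts output.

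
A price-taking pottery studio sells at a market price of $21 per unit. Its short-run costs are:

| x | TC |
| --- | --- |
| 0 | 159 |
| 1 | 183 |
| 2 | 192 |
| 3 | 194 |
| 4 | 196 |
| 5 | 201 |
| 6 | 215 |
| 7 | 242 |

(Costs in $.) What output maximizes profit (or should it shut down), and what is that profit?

x = 6; profit = -$89

Compute π = P·x − TC at each output: x=0: -159; x=1: -162; x=2: -150; x=3: -131; x=4: -112; x=5: -96; x=6: -89; x=7: -95.
Profit is maximized at x = 6. AVC there is 56/6 = $9.33 ≤ P, so producing beats shutting down (which would give -$159).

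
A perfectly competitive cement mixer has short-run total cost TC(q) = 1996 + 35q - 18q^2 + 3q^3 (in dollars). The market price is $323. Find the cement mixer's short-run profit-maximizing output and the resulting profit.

AVC = 35 - 18q + 3q^2 has its minimum $8 at q = 3; price $323 clears that bar, so the firm operates.
With MC = 35 - 36q + 9q^2, P = MC on the upward-sloping part at q* = 8.
TR = 323·8 = 2584. TC = 1996 + 664 = 2660. Profit = 2584 − 2660 = -$76.
Shutting down would mean losing the fixed cost of $1996, so operating at a loss of $76 is better by $1920.

Profit = -$76 at q = 8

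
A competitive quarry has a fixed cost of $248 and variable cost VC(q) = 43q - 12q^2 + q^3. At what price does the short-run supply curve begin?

$7 per unit

The firm shuts down when price falls below the minimum of average variable cost. AVC = VC/q = 43 - 12q + q^2.
At the minimum of AVC, MC = AVC. MC = 43 - 24q + 3q^2; setting MC = AVC gives 2q^2 - 12q = 0, so q = 6. min AVC = 7.
So the shutdown price is $7.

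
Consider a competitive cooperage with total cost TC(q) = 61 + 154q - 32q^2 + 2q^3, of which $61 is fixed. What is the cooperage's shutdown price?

The shutdown price is the minimum of AVC. VC = 154q - 32q^2 + 2q^3, so AVC = 154 - 32q + 2q^2.
At the minimum of AVC, MC = AVC. MC = 154 - 64q + 6q^2; setting MC = AVC gives 4q^2 - 32q = 0, so q = 8. min AVC = 26.
For P < $26 the firm produces nothing.

$26 per unit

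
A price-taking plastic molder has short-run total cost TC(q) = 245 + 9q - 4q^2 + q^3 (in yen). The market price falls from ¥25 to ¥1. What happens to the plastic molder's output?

Output falls from 4 to 0 (the firm shuts down)

MC = 9 - 8q + 3q^2; the shutdown threshold is min AVC = ¥5 (at q = 2).
With P = ¥25 above the shutdown price, P = MC gives q = 4.
At P = ¥1 < min AVC = ¥5, price no longer covers variable cost at any output, so the firm shuts down: q = 0.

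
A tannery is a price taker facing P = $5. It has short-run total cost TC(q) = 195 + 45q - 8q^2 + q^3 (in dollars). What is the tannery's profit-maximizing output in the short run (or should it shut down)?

Strip out fixed cost: VC = 45q - 8q^2 + q^3. Then AVC = 45 - 8q + q^2 and MC = 45 - 16q + 3q^2.
The AVC parabola has its vertex at q = 8/2 = 4, where AVC = 45 - 8·4 + 4^2 = $29.
P = $5 lies below min AVC = $29; no output level covers variable cost.
Best response: produce nothing and absorb the $195 fixed cost.

Shut down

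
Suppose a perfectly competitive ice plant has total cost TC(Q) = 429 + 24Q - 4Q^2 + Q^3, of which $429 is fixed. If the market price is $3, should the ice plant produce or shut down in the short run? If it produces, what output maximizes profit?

Shut down

Variable cost is VC = 24Q - 4Q^2 + Q^3, so AVC = VC/Q = 24 - 4Q + Q^2 and MC = dTC/dQ = 24 - 8Q + 3Q^2.
The AVC parabola has its vertex at Q = 4/2 = 2, where AVC = 24 - 4·2 + 2^2 = $20.
P = $3 lies below min AVC = $20; no output level covers variable cost.
Best response: produce nothing and absorb the $429 fixed cost.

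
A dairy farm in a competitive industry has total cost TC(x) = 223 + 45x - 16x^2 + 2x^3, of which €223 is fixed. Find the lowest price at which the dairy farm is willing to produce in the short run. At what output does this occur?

€13 per unit, at x = 4

The firm shuts down when price falls below the minimum of average variable cost. AVC = VC/x = 45 - 16x + 2x^2.
At the minimum of AVC, MC = AVC. MC = 45 - 32x + 6x^2; setting MC = AVC gives 4x^2 - 16x = 0, so x = 4. min AVC = 13.
For P < €13 the firm produces nothing.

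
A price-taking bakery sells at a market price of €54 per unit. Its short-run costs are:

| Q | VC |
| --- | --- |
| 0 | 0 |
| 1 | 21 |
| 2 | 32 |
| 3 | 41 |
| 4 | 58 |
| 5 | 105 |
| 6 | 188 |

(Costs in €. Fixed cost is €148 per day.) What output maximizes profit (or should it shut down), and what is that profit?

Tabulate TR − TC: Q=0: -148; Q=1: -115; Q=2: -72; Q=3: -27; Q=4: 10; Q=5: 17; Q=6: -12.
Profit is maximized at Q = 5. AVC there is 105/5 = €21 ≤ P, so producing beats shutting down (which would give -€148).

Q = 5; profit = €17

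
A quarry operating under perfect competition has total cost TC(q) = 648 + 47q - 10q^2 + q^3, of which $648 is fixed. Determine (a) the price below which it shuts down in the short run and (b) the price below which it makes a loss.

Shutdown price = $22; break-even price = $110

Shutdown price = min AVC. AVC = 47 - 10q + q^2, with vertex at q = 5 and minimum $22.
ATC = 648/q + 47 - 10q + q^2. Setting dATC/dq = −648/q^2 − 10 + 2q = 0 gives q = 9 (since 2·9^3 − 10·9^2 = 648).
min ATC = 648/9 + 47 − 10·9 + 9^2 = $110. That is the break-even price.
For $22 ≤ P < $110 the firm produces at a loss; below $22 it shuts down.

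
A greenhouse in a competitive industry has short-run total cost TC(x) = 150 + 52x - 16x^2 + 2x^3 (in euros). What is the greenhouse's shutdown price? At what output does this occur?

€20 per unit, at x = 4

The shutdown price is the minimum of AVC. VC = 52x - 16x^2 + 2x^3, so AVC = 52 - 16x + 2x^2.
At the minimum of AVC, MC = AVC. MC = 52 - 32x + 6x^2; setting MC = AVC gives 4x^2 - 16x = 0, so x = 4. min AVC = 20.
So the shutdown price is €20.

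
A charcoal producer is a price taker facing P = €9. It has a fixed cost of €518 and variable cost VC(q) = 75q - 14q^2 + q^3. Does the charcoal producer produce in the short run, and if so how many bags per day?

Strip out fixed cost: VC = 75q - 14q^2 + q^3. Then AVC = 75 - 14q + q^2 and MC = 75 - 28q + 3q^2.
The AVC parabola has its vertex at q = 14/2 = 7, where AVC = 75 - 14·7 + 7^2 = €26.
P = €9 lies below min AVC = €26; no output level covers variable cost.
Shutting down limits the loss to fixed cost, €518.

Shut down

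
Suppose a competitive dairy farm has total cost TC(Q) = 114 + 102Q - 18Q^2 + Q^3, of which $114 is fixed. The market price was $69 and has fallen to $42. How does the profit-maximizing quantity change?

AVC = 102 - 18Q + Q^2, minimized at Q = 9 where min AVC = $21. MC = 102 - 36Q + 3Q^2.
At P = $69 ≥ min AVC, set P = MC on the rising branch: Q = 11.
At P = $42 ≥ min AVC, set P = MC: Q = 10. The firm stays open but cuts output.

Output falls from 11 to 10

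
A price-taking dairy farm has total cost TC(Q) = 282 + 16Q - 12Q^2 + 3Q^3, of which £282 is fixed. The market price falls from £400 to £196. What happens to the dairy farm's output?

MC = 16 - 24Q + 9Q^2; the shutdown threshold is min AVC = £4 (at Q = 2).
With P = £400 above the shutdown price, P = MC gives Q = 8.
At P = £196 ≥ min AVC, set P = MC: Q = 6. The firm stays open but cuts output.

Output falls from 8 to 6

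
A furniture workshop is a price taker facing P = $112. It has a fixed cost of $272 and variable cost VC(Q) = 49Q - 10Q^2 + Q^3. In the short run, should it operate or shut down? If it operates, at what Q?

Variable cost is VC = 49Q - 10Q^2 + Q^3, so AVC = VC/Q = 49 - 10Q + Q^2 and MC = dTC/dQ = 49 - 20Q + 3Q^2.
AVC is minimized where dAVC/dQ = -10 + 2Q = 0, at Q = 5; min AVC = 49 - 10·5 + 5^2 = $24.
P = $112 exceeds min AVC = $24, so the firm stays open.
Set P = MC: 112 = 49 - 20Q + 3Q^2 → -63 - 20Q + 3Q^2 = 0. The roots are Q = -7/3 and Q = 9; the profit-maximizing output is on the rising part of MC, so Q* = 9.
Check: AVC at Q = 9 is $40 ≤ P, so revenue covers variable cost.
Profit = P·Q − TC = 112·9 − 632 = $376.

Produce at Q = 9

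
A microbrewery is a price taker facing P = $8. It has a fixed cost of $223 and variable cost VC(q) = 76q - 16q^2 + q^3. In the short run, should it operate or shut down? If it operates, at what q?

Strip out fixed cost: VC = 76q - 16q^2 + q^3. Then AVC = 76 - 16q + q^2 and MC = 76 - 32q + 3q^2.
The AVC parabola has its vertex at q = 16/2 = 8, where AVC = 76 - 16·8 + 8^2 = $12.
Since P = $8 < min AVC = $12, price fails to cover variable cost at any output.
Best response: produce nothing and absorb the $223 fixed cost.

Shut down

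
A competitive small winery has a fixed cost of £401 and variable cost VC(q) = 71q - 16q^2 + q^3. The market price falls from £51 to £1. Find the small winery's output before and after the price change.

AVC = 71 - 16q + q^2, minimized at q = 8 where min AVC = £7. MC = 71 - 32q + 3q^2.
At P = £51 ≥ min AVC, set P = MC on the rising branch: q = 10.
At P = £1 < min AVC = £7, price no longer covers variable cost at any output, so the firm shuts down: q = 0.

Output falls from 10 to 0 (the firm shuts down)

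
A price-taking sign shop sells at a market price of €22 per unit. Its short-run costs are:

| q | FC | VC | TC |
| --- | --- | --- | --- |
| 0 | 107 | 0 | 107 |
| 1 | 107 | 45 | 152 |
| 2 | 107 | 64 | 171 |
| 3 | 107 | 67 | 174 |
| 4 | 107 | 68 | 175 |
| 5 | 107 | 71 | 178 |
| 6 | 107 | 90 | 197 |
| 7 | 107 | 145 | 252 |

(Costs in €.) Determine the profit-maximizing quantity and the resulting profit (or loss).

q = 6; profit = -€65

Profit at each row (π = 22q − TC): q=0: -107; q=1: -130; q=2: -127; q=3: -108; q=4: -87; q=5: -68; q=6: -65; q=7: -98.
Profit is maximized at q = 6. AVC there is 90/6 = €15 ≤ P, so producing beats shutting down (which would give -€107).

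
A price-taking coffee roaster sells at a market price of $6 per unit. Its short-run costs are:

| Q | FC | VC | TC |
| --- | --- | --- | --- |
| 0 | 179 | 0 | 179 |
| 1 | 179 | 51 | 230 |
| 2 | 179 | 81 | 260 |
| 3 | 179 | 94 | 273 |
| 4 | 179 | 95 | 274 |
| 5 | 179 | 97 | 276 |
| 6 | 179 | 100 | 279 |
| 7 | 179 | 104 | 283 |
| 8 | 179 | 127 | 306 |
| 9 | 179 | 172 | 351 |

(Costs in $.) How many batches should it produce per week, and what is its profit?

Tabulate TR − TC: Q=0: -179; Q=1: -224; Q=2: -248; Q=3: -255; Q=4: -250; Q=5: -246; Q=6: -243; Q=7: -241; Q=8: -258; Q=9: -297.
Profit is highest at Q = 0. Equivalently, the lowest AVC in the table is 104/7 ≈ $14.86 at Q = 7, and P = $6 falls below it — price never covers variable cost, so the firm shuts down and loses only its fixed cost.

Q = 0 (shut down); profit = -$179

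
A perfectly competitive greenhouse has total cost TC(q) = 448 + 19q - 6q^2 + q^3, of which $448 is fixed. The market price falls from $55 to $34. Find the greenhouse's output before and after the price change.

Output falls from 6 to 5

MC = 19 - 12q + 3q^2; the shutdown threshold is min AVC = $10 (at q = 3).
With P = $55 above the shutdown price, P = MC gives q = 6.
At P = $34 ≥ min AVC, set P = MC: q = 5. The firm stays open but cuts output.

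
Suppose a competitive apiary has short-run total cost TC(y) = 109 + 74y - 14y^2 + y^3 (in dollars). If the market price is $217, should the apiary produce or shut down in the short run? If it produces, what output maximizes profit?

Produce at y = 13

Variable cost is VC = 74y - 14y^2 + y^3, so AVC = VC/y = 74 - 14y + y^2 and MC = dTC/dy = 74 - 28y + 3y^2.
AVC is minimized where dAVC/dy = -14 + 2y = 0, at y = 7; min AVC = 74 - 14·7 + 7^2 = $25.
Because $217 ≥ $25, revenue can cover variable cost; the firm operates.
P = MC gives -143 - 28y + 3y^2 = 0, with roots -11/3 and 13. Take the larger (rising MC): y* = 13.
Check: AVC at y = 13 is $61 ≤ P, so revenue covers variable cost.
Profit = P·y − TC = 217·13 − 902 = $1919.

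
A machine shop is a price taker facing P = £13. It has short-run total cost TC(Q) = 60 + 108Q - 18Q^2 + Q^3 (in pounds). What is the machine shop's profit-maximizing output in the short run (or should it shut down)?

Strip out fixed cost: VC = 108Q - 18Q^2 + Q^3. Then AVC = 108 - 18Q + Q^2 and MC = 108 - 36Q + 3Q^2.
AVC hits its minimum where MC = AVC, at Q = 9, giving min AVC = 108 - 18·9 + 9^2 = £27.
P = £13 lies below min AVC = £27; no output level covers variable cost.
Shutting down limits the loss to fixed cost, £60.

Shut down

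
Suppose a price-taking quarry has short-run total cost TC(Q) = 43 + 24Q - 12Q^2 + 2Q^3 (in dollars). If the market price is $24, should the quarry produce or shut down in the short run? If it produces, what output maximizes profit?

Produce at Q = 4

Variable cost is VC = 24Q - 12Q^2 + 2Q^3, so AVC = VC/Q = 24 - 12Q + 2Q^2 and MC = dTC/dQ = 24 - 24Q + 6Q^2.
AVC hits its minimum where MC = AVC, at Q = 3, giving min AVC = 24 - 12·3 + 2·3^2 = $6.
Since P = $24 ≥ min AVC = $6, price covers variable cost and the firm should produce.
Solving P = MC: -24Q + 6Q^2 = 0 ⇒ Q = 0 or 4. On the upward-sloping branch, Q* = 4.
Check: AVC at Q = 4 is $8 ≤ P, so revenue covers variable cost.
Profit = P·Q − TC = 24·4 − 75 = $21.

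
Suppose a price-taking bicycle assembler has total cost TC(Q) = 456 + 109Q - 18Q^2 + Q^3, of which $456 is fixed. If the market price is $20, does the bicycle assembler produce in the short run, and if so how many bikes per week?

Shut down

From TC, MC = TC'(Q) = 109 - 36Q + 3Q^2 and AVC = VC/Q = 109 - 18Q + Q^2.
AVC hits its minimum where MC = AVC, at Q = 9, giving min AVC = 109 - 18·9 + 9^2 = $28.
With P < min AVC ($20 < $28), every unit sold adds to the loss.
Shutting down limits the loss to fixed cost, $456.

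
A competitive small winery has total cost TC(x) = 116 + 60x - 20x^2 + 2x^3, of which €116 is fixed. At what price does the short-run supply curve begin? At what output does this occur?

€10 per unit, at x = 5

The shutdown price is the minimum of AVC. VC = 60x - 20x^2 + 2x^3, so AVC = 60 - 20x + 2x^2.
At the minimum of AVC, MC = AVC. MC = 60 - 40x + 6x^2; setting MC = AVC gives 4x^2 - 20x = 0, so x = 5. min AVC = 10.
For P < €10 the firm produces nothing.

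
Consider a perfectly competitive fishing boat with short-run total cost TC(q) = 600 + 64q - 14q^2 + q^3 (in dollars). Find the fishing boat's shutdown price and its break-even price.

Shutdown price = $15; break-even price = $84

AVC = 64 - 14q + q^2; minimized at q = 7, giving min AVC = $15. That is the shutdown price.
ATC = 600/q + 64 - 14q + q^2. Setting dATC/dq = −600/q^2 − 14 + 2q = 0 gives q = 10 (since 2·10^3 − 14·10^2 = 600).
min ATC = 600/10 + 64 − 14·10 + 10^2 = $84. That is the break-even price.
For $15 ≤ P < $84 the firm produces at a loss; below $15 it shuts down.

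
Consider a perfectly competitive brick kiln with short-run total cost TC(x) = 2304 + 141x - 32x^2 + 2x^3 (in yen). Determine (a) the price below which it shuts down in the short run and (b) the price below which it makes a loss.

Shutdown price = ¥13; break-even price = ¥237

Shutdown price = min AVC. AVC = 141 - 32x + 2x^2, with vertex at x = 8 and minimum ¥13.
ATC = 2304/x + 141 - 32x + 2x^2. Setting dATC/dx = −2304/x^2 − 32 + 4x = 0 gives x = 12 (since 4·12^3 − 32·12^2 = 2304).
min ATC = 2304/12 + 141 − 32·12 + 2·12^2 = ¥237. That is the break-even price.
Between these two prices the firm operates at a loss; above ¥237 it earns a profit.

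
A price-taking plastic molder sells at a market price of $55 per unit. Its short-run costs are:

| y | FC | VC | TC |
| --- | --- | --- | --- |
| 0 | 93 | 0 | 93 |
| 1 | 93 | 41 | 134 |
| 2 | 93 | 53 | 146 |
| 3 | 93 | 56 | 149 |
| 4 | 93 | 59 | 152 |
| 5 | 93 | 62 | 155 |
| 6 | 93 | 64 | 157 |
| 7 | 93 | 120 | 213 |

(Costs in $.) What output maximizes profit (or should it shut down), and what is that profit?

Compute π = P·y − TC at each output: y=0: -93; y=1: -79; y=2: -36; y=3: 16; y=4: 68; y=5: 120; y=6: 173; y=7: 172.
Profit is maximized at y = 6. AVC there is 64/6 = $10.67 ≤ P, so producing beats shutting down (which would give -$93).

y = 6; profit = $173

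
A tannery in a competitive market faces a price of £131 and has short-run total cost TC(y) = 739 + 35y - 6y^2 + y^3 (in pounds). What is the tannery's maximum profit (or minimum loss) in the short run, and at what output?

AVC = 35 - 6y + y^2; min AVC = £26 at y = 3. Since P = £131 ≥ min AVC, the firm produces.
MC = 35 - 12y + 3y^2. Setting P = MC and taking the root on the rising branch gives y* = 8.
TR = 131·8 = 1048. TC = 739 + 408 = 1147. Profit = 1048 − 1147 = -£99.
By producing, the firm covers all variable cost plus £640 of fixed cost; shutting down would lose the full £739.

Profit = -£99 at y = 8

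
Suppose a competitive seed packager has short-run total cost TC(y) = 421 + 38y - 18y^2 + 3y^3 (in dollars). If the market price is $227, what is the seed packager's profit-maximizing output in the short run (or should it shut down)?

Produce at y = 7

Strip out fixed cost: VC = 38y - 18y^2 + 3y^3. Then AVC = 38 - 18y + 3y^2 and MC = 38 - 36y + 9y^2.
AVC is minimized where dAVC/dy = -18 + 6y = 0, at y = 3; min AVC = 38 - 18·3 + 3·3^2 = $11.
P = $227 exceeds min AVC = $11, so the firm stays open.
P = MC gives -189 - 36y + 9y^2 = 0, with roots -3 and 7. Take the larger (rising MC): y* = 7.
Check: AVC at y = 7 is $59 ≤ P, so revenue covers variable cost.
Profit = P·y − TC = 227·7 − 834 = $755.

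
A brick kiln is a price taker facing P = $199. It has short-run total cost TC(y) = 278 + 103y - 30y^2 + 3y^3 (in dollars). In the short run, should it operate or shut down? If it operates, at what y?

Produce at y = 8

From TC, MC = TC'(y) = 103 - 60y + 9y^2 and AVC = VC/y = 103 - 30y + 3y^2.
AVC is minimized where dAVC/dy = -30 + 6y = 0, at y = 5; min AVC = 103 - 30·5 + 3·5^2 = $28.
Because $199 ≥ $28, revenue can cover variable cost; the firm operates.
P = MC gives -96 - 60y + 9y^2 = 0, with roots -4/3 and 8. Take the larger (rising MC): y* = 8.
Check: AVC at y = 8 is $55 ≤ P, so revenue covers variable cost.
Profit = P·y − TC = 199·8 − 718 = $874.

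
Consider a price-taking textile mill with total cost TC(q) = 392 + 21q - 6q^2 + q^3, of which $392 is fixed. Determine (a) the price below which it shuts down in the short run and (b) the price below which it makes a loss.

Shutdown price = $12; break-even price = $84

Shutdown price = min AVC. AVC = 21 - 6q + q^2, with vertex at q = 3 and minimum $12.
ATC = 392/q + 21 - 6q + q^2. Setting dATC/dq = −392/q^2 − 6 + 2q = 0 gives q = 7 (since 2·7^3 − 6·7^2 = 392).
min ATC = 392/7 + 21 − 6·7 + 7^2 = $84. That is the break-even price.
For $12 ≤ P < $84 the firm produces at a loss; below $12 it shuts down.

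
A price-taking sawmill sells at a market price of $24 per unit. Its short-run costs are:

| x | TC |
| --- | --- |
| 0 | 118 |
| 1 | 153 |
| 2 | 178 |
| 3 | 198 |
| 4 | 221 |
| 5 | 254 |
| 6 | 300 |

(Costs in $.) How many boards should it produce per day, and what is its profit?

x = 0 (shut down); profit = -$118

Profit at each row (π = 24x − TC): x=0: -118; x=1: -129; x=2: -130; x=3: -126; x=4: -125; x=5: -134; x=6: -156.
Profit is highest at x = 0. Equivalently, the lowest AVC in the table is 103/4 ≈ $25.75 at x = 4, and P = $24 falls below it — price never covers variable cost, so the firm shuts down and loses only its fixed cost.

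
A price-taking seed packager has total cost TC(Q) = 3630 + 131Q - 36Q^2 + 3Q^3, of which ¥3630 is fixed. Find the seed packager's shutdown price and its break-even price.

Shutdown price = ¥23; break-even price = ¥428

AVC = 131 - 36Q + 3Q^2; minimized at Q = 6, giving min AVC = ¥23. That is the shutdown price.
ATC = 3630/Q + 131 - 36Q + 3Q^2. Setting dATC/dQ = −3630/Q^2 − 36 + 6Q = 0 gives Q = 11 (since 6·11^3 − 36·11^2 = 3630).
min ATC = 3630/11 + 131 − 36·11 + 3·11^2 = ¥428. That is the break-even price.
For ¥23 ≤ P < ¥428 the firm produces at a loss; below ¥23 it shuts down.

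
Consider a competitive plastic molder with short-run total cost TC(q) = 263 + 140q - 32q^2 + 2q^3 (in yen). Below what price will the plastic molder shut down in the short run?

¥12 per unit

The shutdown price is the minimum of AVC. VC = 140q - 32q^2 + 2q^3, so AVC = 140 - 32q + 2q^2.
At the minimum of AVC, MC = AVC. MC = 140 - 64q + 6q^2; setting MC = AVC gives 4q^2 - 32q = 0, so q = 8. min AVC = 12.
So the shutdown price is ¥12.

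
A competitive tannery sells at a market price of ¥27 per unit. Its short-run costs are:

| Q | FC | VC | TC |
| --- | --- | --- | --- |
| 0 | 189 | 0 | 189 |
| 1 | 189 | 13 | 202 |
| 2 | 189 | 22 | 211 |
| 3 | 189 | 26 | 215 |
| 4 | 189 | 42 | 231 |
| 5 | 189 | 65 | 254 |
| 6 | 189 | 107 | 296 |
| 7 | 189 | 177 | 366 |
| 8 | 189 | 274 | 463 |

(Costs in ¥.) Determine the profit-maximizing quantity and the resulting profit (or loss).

Q = 5; profit = -¥119

Compute π = P·Q − TC at each output: Q=0: -189; Q=1: -175; Q=2: -157; Q=3: -134; Q=4: -123; Q=5: -119; Q=6: -134; Q=7: -177; Q=8: -247.
Profit is maximized at Q = 5. AVC there is 65/5 = ¥13 ≤ P, so producing beats shutting down (which would give -¥189).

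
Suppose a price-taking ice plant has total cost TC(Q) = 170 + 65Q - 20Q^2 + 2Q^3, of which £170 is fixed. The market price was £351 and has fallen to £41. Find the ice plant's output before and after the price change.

Output falls from 11 to 6

AVC = 65 - 20Q + 2Q^2, minimized at Q = 5 where min AVC = £15. MC = 65 - 40Q + 6Q^2.
At P = £351 ≥ min AVC, set P = MC on the rising branch: Q = 11.
At P = £41 ≥ min AVC, set P = MC: Q = 6. The firm stays open but cuts output.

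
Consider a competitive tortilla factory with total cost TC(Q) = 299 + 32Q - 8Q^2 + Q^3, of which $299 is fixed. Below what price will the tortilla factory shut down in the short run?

The firm shuts down when price falls below the minimum of average variable cost. AVC = VC/Q = 32 - 8Q + Q^2.
dAVC/dQ = -8 + 2Q = 0 gives Q = 4. min AVC = 32 - 8·4 + 4^2 = 16.
For P < $16 the firm produces nothing.

$16 per unit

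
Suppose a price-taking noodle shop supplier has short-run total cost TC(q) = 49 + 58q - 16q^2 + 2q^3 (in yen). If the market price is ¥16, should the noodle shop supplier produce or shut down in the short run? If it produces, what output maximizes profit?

Strip out fixed cost: VC = 58q - 16q^2 + 2q^3. Then AVC = 58 - 16q + 2q^2 and MC = 58 - 32q + 6q^2.
The AVC parabola has its vertex at q = 16/4 = 4, where AVC = 58 - 16·4 + 2·4^2 = ¥26.
P = ¥16 lies below min AVC = ¥26; no output level covers variable cost.
Shutting down limits the loss to fixed cost, ¥49.

Shut down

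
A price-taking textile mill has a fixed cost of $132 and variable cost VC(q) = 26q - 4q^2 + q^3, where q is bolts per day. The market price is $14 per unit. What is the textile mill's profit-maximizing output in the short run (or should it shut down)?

Variable cost is VC = 26q - 4q^2 + q^3, so AVC = VC/q = 26 - 4q + q^2 and MC = dTC/dq = 26 - 8q + 3q^2.
AVC is minimized where dAVC/dq = -4 + 2q = 0, at q = 2; min AVC = 26 - 4·2 + 2^2 = $22.
P = $14 lies below min AVC = $22; no output level covers variable cost.
Best response: produce nothing and absorb the $132 fixed cost.

Shut down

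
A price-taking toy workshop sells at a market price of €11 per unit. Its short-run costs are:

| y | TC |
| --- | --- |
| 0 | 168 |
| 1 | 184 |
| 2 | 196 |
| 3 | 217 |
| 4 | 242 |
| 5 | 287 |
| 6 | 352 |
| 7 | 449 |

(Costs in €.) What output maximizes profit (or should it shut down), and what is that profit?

Compute π = P·y − TC at each output: y=0: -168; y=1: -173; y=2: -174; y=3: -184; y=4: -198; y=5: -232; y=6: -286; y=7: -372.
Profit is highest at y = 0. Equivalently, the lowest AVC in the table is 28/2 ≈ €14 at y = 2, and P = €11 falls below it — price never covers variable cost, so the firm shuts down and loses only its fixed cost.

y = 0 (shut down); profit = -€168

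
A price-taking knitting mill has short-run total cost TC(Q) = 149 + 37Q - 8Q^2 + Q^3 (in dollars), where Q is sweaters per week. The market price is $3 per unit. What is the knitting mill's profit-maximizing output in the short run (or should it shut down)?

Strip out fixed cost: VC = 37Q - 8Q^2 + Q^3. Then AVC = 37 - 8Q + Q^2 and MC = 37 - 16Q + 3Q^2.
AVC is minimized where dAVC/dQ = -8 + 2Q = 0, at Q = 4; min AVC = 37 - 8·4 + 4^2 = $21.
With P < min AVC ($3 < $21), every unit sold adds to the loss.
Shutting down limits the loss to fixed cost, $149.

Shut down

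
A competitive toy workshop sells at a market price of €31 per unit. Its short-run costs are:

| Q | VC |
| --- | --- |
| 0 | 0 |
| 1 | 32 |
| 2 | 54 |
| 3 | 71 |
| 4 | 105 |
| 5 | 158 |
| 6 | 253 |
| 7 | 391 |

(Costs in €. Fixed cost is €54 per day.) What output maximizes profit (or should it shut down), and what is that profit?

Compute π = P·Q − TC at each output: Q=0: -54; Q=1: -55; Q=2: -46; Q=3: -32; Q=4: -35; Q=5: -57; Q=6: -121; Q=7: -228.
Profit is maximized at Q = 3. AVC there is 71/3 = €23.67 ≤ P, so producing beats shutting down (which would give -€54).

Q = 3; profit = -€32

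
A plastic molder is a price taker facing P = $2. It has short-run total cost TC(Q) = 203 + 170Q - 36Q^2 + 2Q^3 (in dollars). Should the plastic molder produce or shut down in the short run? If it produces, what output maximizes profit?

From TC, MC = TC'(Q) = 170 - 72Q + 6Q^2 and AVC = VC/Q = 170 - 36Q + 2Q^2.
AVC is minimized where dAVC/dQ = -36 + 4Q = 0, at Q = 9; min AVC = 170 - 36·9 + 2·9^2 = $8.
P = $2 lies below min AVC = $8; no output level covers variable cost.
The firm minimizes its loss by shutting down and losing only its fixed cost of $203.

Shut down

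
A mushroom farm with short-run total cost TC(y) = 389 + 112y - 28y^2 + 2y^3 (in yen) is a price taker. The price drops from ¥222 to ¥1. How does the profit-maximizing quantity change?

MC = 112 - 56y + 6y^2; the shutdown threshold is min AVC = ¥14 (at y = 7).
With P = ¥222 above the shutdown price, P = MC gives y = 11.
At P = ¥1 < min AVC = ¥14, price no longer covers variable cost at any output, so the firm shuts down: y = 0.

Output falls from 11 to 0 (the firm shuts down)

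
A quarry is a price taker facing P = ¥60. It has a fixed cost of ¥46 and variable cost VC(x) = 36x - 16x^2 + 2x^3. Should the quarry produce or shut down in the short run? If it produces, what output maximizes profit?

Variable cost is VC = 36x - 16x^2 + 2x^3, so AVC = VC/x = 36 - 16x + 2x^2 and MC = dTC/dx = 36 - 32x + 6x^2.
The AVC parabola has its vertex at x = 16/4 = 4, where AVC = 36 - 16·4 + 2·4^2 = ¥4.
Because ¥60 ≥ ¥4, revenue can cover variable cost; the firm operates.
Solving P = MC: -24 - 32x + 6x^2 = 0 ⇒ x = -2/3 or 6. On the upward-sloping branch, x* = 6.
Check: AVC at x = 6 is ¥12 ≤ P, so revenue covers variable cost.
Profit = P·x − TC = 60·6 − 118 = ¥242.

Produce at x = 6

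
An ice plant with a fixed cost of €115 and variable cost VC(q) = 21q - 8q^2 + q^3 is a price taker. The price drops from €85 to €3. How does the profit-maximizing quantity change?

Output falls from 8 to 0 (the firm shuts down)

AVC = 21 - 8q + q^2, minimized at q = 4 where min AVC = €5. MC = 21 - 16q + 3q^2.
At P = €85 ≥ min AVC, set P = MC on the rising branch: q = 8.
At P = €3 < min AVC = €5, price no longer covers variable cost at any output, so the firm shuts down: q = 0.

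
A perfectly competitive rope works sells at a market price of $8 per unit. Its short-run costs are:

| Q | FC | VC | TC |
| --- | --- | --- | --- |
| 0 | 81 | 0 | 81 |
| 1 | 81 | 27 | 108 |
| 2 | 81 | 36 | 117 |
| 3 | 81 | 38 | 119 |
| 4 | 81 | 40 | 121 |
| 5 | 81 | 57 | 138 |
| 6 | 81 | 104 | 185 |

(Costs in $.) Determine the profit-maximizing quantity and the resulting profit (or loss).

Compute π = P·Q − TC at each output: Q=0: -81; Q=1: -100; Q=2: -101; Q=3: -95; Q=4: -89; Q=5: -98; Q=6: -137.
Profit is highest at Q = 0. Equivalently, the lowest AVC in the table is 40/4 ≈ $10 at Q = 4, and P = $8 falls below it — price never covers variable cost, so the firm shuts down and loses only its fixed cost.

Q = 0 (shut down); profit = -$81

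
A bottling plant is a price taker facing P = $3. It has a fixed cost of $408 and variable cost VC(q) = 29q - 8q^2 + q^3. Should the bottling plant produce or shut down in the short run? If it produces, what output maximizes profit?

Shut down

Strip out fixed cost: VC = 29q - 8q^2 + q^3. Then AVC = 29 - 8q + q^2 and MC = 29 - 16q + 3q^2.
The AVC parabola has its vertex at q = 8/2 = 4, where AVC = 29 - 8·4 + 4^2 = $13.
With P < min AVC ($3 < $13), every unit sold adds to the loss.
The firm minimizes its loss by shutting down and losing only its fixed cost of $408.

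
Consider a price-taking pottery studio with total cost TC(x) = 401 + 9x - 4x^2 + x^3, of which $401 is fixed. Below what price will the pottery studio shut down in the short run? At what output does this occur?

$5 per unit, at x = 2

The shutdown price is the minimum of AVC. VC = 9x - 4x^2 + x^3, so AVC = 9 - 4x + x^2.
dAVC/dx = -4 + 2x = 0 gives x = 2. min AVC = 9 - 4·2 + 2^2 = 5.
The firm shuts down for any P below $5.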